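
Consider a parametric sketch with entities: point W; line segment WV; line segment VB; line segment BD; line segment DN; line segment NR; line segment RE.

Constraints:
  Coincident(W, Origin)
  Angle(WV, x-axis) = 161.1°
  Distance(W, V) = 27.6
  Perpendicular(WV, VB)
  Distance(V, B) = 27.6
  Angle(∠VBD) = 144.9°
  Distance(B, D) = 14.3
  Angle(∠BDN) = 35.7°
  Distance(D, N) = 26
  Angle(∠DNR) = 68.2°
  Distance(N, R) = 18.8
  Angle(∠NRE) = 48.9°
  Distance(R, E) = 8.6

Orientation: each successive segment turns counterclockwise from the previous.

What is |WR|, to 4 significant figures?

41.78

W is at the origin; WV runs at 161.1° with length 27.6, so V = (-26.11, 8.940). WV ⟂ VB, so VB runs at -108.9°; with |VB| = 27.6, B = (-35.05, -17.17). ∠VBD = 144.9° gives BD at -73.80° from the x-axis; with |BD| = 14.3, D = (-31.06, -30.90). ∠BDN = 35.7° gives DN at 70.50° from the x-axis; with |DN| = 26.0, N = (-22.38, -6.395). ∠DNR = 68.2° gives NR at -177.7° from the x-axis; with |NR| = 18.8, R = (-41.17, -7.150). Then |WR| = |R − W| = 41.78.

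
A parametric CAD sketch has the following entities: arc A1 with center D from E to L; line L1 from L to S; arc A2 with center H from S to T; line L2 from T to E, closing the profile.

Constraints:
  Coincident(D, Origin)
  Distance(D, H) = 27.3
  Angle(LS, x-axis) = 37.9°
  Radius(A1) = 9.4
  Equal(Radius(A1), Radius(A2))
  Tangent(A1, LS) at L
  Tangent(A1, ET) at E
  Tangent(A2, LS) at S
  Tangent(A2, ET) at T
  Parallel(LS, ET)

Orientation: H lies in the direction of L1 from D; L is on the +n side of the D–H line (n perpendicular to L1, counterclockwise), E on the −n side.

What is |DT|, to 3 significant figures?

28.9

The slot axis is L1's direction at 37.9°, so u = (cos 37.9°, sin 37.9°) = (0.789, 0.614) and n = (−sin 37.9°, cos 37.9°) = (-0.614, 0.789). D is at the origin and H lies 27.3 along u from D, so H = 27.3·u = (21.5, 16.8). Tangency of A1 to both parallel lines with radius 9.4 puts L and E at D ± 9.4·n: L = (-5.77, 7.42), E = (5.77, -7.42). Equal radii place S and T the same way about H: S = H + 9.4·n = (15.8, 24.2), T = H − 9.4·n = (27.3, 9.35). Then |DT| = |T − D| = 28.9.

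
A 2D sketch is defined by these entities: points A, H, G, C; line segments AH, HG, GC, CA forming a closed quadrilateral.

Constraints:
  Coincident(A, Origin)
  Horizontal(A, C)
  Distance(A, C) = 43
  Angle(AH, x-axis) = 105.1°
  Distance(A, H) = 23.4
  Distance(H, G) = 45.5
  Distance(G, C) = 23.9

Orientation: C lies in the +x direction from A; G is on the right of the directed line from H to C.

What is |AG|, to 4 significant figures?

25.98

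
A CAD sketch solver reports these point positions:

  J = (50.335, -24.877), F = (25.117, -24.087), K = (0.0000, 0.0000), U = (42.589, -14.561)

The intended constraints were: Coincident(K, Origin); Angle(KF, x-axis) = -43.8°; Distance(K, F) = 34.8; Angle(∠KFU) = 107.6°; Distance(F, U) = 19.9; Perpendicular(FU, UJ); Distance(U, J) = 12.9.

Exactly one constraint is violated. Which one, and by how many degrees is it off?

Perpendicular(FU, UJ) — off by 8.30°.

K = (0.00, 0.00) ✓; KF at -43.80° ✓; |KF| = 34.80 ✓; ∠KFU = 107.6° ✓; |FU| = 19.90 ✓; ∠(FU, UJ) = 81.70° ✗; |UJ| = 12.90 ✓.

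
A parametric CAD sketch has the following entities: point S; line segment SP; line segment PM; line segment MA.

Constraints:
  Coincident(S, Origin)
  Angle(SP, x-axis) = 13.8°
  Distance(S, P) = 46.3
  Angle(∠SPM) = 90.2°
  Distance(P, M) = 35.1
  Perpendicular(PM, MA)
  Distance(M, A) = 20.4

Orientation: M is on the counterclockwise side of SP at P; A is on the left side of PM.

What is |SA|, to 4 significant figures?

43.75

∠SPM = 90.2°, so PM runs at 13.8° + (180° − 90.2°) = 103.6° from the x-axis; with |PM| = 35.1, M = P + 35.1·(cos 103.6°, sin 103.6°) = (36.71, 45.16). PM ⟂ MA; with |MA| = 20.4 on the left of PM, A = M + 20.4·(-0.9720, -0.2351) = (16.88, 40.36). Then |SA| = |A − S| = 43.75.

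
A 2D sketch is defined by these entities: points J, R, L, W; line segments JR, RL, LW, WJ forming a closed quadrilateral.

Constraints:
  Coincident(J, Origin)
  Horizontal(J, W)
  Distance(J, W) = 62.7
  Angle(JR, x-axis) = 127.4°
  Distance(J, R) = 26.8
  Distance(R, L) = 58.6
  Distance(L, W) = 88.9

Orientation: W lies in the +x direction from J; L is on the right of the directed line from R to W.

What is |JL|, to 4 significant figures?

41.40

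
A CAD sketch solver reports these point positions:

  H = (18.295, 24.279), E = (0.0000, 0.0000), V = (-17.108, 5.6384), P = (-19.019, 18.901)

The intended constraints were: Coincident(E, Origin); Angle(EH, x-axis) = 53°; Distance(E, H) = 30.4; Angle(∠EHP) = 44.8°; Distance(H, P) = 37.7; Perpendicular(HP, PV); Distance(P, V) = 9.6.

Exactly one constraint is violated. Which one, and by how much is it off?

Distance(P, V) = 9.6 — off by 3.80.

E = (0.00, 0.00) ✓; EH at 53.00° ✓; |EH| = 30.40 ✓; ∠EHP = 44.80° ✓; |HP| = 37.70 ✓; ∠(HP, PV) = 90.00° ✓; |PV| = 13.40 ✗.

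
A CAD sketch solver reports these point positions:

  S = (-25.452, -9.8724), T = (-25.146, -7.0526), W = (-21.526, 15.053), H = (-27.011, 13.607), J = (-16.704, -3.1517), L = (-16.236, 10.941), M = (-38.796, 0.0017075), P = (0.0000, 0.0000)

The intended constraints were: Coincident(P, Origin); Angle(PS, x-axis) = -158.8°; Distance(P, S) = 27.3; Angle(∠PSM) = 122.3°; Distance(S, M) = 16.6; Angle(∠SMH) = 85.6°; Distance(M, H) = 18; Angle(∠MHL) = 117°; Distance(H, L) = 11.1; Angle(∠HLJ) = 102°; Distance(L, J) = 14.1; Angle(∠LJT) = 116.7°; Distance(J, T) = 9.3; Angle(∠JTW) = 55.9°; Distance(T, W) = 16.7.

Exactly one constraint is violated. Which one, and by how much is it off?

Distance(T, W) = 16.7 — off by 5.70.

P = (0.00, 0.00) ✓; PS at -158.8° ✓; |PS| = 27.30 ✓; ∠PSM = 122.3° ✓; |SM| = 16.60 ✓; ∠SMH = 85.60° ✓; |MH| = 18.00 ✓; ∠MHL = 117.0° ✓; |HL| = 11.10 ✓; ∠HLJ = 102.0° ✓; |LJ| = 14.10 ✓; ∠LJT = 116.7° ✓; |JT| = 9.300 ✓; ∠JTW = 55.90° ✓; |TW| = 22.40 ✗.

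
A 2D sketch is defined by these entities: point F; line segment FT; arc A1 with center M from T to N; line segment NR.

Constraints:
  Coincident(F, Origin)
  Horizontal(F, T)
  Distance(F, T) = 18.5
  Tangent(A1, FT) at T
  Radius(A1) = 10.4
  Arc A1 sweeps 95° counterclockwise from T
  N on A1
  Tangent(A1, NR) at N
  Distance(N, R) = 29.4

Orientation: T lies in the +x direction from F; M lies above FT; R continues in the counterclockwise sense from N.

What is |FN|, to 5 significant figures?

30.996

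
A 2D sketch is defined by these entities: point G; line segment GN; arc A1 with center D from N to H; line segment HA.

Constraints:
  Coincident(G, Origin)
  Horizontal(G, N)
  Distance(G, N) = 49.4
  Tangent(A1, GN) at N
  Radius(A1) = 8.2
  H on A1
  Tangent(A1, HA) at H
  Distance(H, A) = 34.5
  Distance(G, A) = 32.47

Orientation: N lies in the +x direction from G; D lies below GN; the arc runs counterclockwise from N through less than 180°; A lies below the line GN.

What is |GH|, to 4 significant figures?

43.75

Checks: G.y = 0.00, N.y = 0.00 ✓; ∠(DN, NG) = 90.00° ✓; |DN| = 8.200 ✓; |DH| = 8.200 ✓; ∠(DH, HA) = 90.00° ✓; |HA| = 34.50 ✓; |GA| = 32.47 ✓.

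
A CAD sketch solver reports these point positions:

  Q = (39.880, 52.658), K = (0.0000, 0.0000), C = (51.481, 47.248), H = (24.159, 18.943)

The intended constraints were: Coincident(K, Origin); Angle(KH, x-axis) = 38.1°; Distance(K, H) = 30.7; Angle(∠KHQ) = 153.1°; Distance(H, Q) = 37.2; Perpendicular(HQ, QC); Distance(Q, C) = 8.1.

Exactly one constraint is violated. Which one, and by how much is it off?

Distance(Q, C) = 8.1 — off by 4.70.

K = (0.00, 0.00) ✓; KH at 38.10° ✓; |KH| = 30.70 ✓; ∠KHQ = 153.1° ✓; |HQ| = 37.20 ✓; ∠(HQ, QC) = 90.00° ✓; |QC| = 12.80 ✗.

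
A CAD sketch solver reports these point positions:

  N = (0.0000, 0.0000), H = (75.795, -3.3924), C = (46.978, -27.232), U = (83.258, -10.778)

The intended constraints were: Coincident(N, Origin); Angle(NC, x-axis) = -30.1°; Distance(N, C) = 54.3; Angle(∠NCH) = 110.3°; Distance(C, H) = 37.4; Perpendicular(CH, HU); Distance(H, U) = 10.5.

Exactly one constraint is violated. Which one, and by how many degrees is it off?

Perpendicular(CH, HU) — off by 5.70°.

N = (0.00, 0.00) ✓; NC at -30.10° ✓; |NC| = 54.30 ✓; ∠NCH = 110.3° ✓; |CH| = 37.40 ✓; ∠(CH, HU) = 84.30° ✗; |HU| = 10.50 ✓.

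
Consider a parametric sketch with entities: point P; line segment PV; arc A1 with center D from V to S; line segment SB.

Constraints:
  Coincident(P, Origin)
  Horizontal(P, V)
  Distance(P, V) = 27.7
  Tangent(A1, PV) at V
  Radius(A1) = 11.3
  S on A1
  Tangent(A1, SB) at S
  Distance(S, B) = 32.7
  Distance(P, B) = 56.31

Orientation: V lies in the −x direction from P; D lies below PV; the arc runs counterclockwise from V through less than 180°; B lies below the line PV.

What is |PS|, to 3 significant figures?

41.0

P is at the origin; P and V share the same y with |PV| = 27.7 and V on the −x side, so V = (-27.7, 0.00). A1 meets PV tangentially, so DV is at right angles to PV, so D = V + (0, -11.3) = (-27.7, -11.3). Since DS ⟂ SB (tangency), |DB| = √(11.3² + 32.7²) = 34.6 regardless of where S sits on A1. So B lies on both circle(P, 56.31) and circle(D, 34.6); the below-PV intersection is B = (-33.2, -45.5). S is the foot of the tangent from B: S = (-38.8, -13.2).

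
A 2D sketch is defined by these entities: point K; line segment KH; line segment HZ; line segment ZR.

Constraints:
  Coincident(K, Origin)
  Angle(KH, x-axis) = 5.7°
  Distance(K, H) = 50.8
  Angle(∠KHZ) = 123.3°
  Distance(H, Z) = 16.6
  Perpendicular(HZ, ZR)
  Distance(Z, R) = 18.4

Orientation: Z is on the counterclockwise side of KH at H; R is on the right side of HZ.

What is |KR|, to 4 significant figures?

75.39

K is at the origin; KH runs at 5.7° with length 50.8, so H = 50.8·(cos 5.7°, sin 5.7°) = (50.55, 5.045). ∠KHZ = 123.3°, so HZ runs at 5.7° + (180° − 123.3°) = 62.40° from the x-axis; with |HZ| = 16.6, Z = H + 16.6·(cos 62.40°, sin 62.40°) = (58.24, 19.76). HZ is perpendicular to ZR; with |ZR| = 18.4 on the right of HZ, R = Z + 18.4·(0.8862, -0.4633) = (74.55, 11.23). Then |KR| = |R − K| = 75.39.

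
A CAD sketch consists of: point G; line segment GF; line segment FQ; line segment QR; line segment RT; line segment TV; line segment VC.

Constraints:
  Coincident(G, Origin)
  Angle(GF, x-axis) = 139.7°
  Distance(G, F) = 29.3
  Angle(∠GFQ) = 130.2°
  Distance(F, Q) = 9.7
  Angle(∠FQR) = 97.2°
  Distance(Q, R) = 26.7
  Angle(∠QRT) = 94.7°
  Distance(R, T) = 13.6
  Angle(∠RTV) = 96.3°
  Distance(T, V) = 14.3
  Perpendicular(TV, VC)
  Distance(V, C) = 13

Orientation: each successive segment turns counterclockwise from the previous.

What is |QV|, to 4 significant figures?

21.33

G is at the origin; GF runs at 139.7° with length 29.3, so F = (-22.35, 18.95). ∠GFQ = 130.2° gives FQ at -170.5° from the x-axis; with |FQ| = 9.7, Q = (-31.91, 17.35). ∠FQR = 97.2° gives QR at -87.70° from the x-axis; with |QR| = 26.7, R = (-30.84, -9.329). ∠QRT = 94.7° gives RT at -2.400° from the x-axis; with |RT| = 13.6, T = (-17.25, -9.898). ∠RTV = 96.3° gives TV at 81.30° from the x-axis; with |TV| = 14.3, V = (-15.09, 4.237). Then |QV| = |V − Q| = 21.33.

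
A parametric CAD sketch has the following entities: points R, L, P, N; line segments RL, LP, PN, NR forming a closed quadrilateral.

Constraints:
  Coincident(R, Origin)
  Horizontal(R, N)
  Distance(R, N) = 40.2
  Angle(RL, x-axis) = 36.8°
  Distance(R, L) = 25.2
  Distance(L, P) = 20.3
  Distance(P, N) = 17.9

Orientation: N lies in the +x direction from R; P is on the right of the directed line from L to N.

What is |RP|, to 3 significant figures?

23.6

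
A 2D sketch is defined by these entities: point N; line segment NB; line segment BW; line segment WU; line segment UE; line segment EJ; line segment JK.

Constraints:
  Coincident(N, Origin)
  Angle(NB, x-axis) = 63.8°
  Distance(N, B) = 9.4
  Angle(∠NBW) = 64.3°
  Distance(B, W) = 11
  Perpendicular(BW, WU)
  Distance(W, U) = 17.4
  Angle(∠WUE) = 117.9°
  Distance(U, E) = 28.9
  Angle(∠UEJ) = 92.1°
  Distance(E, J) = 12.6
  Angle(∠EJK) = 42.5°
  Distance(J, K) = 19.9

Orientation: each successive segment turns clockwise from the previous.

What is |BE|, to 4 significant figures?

34.17

N is at the origin; NB runs at 63.8° with length 9.4, so B = (4.150, 8.434). ∠NBW = 64.3° gives BW at -51.90° from the x-axis; with |BW| = 11.0, W = (10.94, -0.2221). BW is perpendicular to WU, so WU runs at -141.9°; with |WU| = 17.4, U = (-2.755, -10.96). ∠WUE = 117.9° gives UE at 156.0° from the x-axis; with |UE| = 28.9, E = (-29.16, 0.7962). Then |BE| = |E − B| = 34.17.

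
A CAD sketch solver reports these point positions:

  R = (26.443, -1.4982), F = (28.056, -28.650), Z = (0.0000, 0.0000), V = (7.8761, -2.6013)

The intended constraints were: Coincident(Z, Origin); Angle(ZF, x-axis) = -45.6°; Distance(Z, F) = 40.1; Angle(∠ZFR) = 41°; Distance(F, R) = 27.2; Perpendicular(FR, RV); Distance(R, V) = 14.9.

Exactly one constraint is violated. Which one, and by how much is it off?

Distance(R, V) = 14.9 — off by 3.70.

Z = (0.00, 0.00) ✓; ZF at -45.60° ✓; |ZF| = 40.10 ✓; ∠ZFR = 41.00° ✓; |FR| = 27.20 ✓; ∠(FR, RV) = 90.00° ✓; |RV| = 18.60 ✗.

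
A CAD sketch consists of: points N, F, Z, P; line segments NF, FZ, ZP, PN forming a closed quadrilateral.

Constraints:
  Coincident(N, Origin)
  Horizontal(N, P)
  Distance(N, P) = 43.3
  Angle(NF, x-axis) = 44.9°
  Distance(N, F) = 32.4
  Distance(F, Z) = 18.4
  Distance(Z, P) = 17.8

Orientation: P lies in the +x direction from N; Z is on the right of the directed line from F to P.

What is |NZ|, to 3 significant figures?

26.6

N is at the origin; N and P share the same y with |NP| = 43.3 and P in +x, so P = (43.3, 0). NF runs at 44.9° with |NF| = 32.4, so F = (23.0, 22.9). Z is determined by |FZ| = 18.4 and |ZP| = 17.8 together: it lies at the intersection of circle(F, 18.4) and circle(P, 17.8). With |FP| = 30.6, the foot of the radical line on FP is 15.7 from F and the perpendicular offset is √(18.4² − 15.7²) = 9.66. Taking the right-of-FP solution: Z = (26.1, 4.75).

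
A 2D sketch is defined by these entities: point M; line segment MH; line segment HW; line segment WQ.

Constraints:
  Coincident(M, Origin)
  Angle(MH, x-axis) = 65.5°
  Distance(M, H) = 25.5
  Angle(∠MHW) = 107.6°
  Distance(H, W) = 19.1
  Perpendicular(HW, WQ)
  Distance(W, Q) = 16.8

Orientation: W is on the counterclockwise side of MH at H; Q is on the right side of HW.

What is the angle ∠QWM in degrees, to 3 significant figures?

132°

∠MHW = 107.6°, so HW runs at 65.5° + (180° − 107.6°) = 138° from the x-axis; with |HW| = 19.1, W = H + 19.1·(cos 138°, sin 138°) = (-3.60, 36.0). HW ⟂ WQ; with |WQ| = 16.8 on the right of HW, Q = W + 16.8·(0.670, 0.742) = (7.67, 48.5). Then cos ∠QWM = WQ·WM / (|WQ||WM|), giving 132°.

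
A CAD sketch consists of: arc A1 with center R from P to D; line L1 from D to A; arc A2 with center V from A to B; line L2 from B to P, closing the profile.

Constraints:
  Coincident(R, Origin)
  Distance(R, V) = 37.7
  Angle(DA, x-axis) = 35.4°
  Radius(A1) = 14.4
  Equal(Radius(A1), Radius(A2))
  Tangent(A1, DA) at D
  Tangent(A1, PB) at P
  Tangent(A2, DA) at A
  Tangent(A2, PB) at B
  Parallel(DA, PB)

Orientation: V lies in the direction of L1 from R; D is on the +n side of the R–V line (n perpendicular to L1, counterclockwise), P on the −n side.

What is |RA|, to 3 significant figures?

40.4

The slot axis is L1's direction at 35.4°, so u = (cos 35.4°, sin 35.4°) = (0.815, 0.579) and n = (−sin 35.4°, cos 35.4°) = (-0.579, 0.815). R is at the origin and V lies 37.7 along u from R, so V = 37.7·u = (30.7, 21.8). Tangency of A1 to both parallel lines with radius 14.4 puts D and P at R ± 14.4·n: D = (-8.34, 11.7), P = (8.34, -11.7). Equal radii place A and B the same way about V: A = V + 14.4·n = (22.4, 33.6), B = V − 14.4·n = (39.1, 10.1). Then |RA| = |A − R| = 40.4.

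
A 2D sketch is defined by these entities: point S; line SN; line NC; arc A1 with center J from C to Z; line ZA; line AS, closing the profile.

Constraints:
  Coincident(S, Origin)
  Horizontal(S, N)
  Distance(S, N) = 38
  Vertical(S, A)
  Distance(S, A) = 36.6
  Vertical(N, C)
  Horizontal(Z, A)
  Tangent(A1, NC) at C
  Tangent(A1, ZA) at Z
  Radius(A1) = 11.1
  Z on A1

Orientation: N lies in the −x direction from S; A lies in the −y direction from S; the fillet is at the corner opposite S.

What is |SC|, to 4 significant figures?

45.76

The virtual corner opposite S is at (-38.00, -36.60). Since A1 is tangent to NC there, JC ⟂ NC and the tangent condition forces JZ to be normal to ZA, with radius 11.1, so the center J sits 11.1 in from both sides at J = (-26.90, -25.50). That places the tangent points at C = (-38.00, -25.50) on NC and Z = (-26.90, -36.60) on ZA. Then |SC| = |C − S| = 45.76.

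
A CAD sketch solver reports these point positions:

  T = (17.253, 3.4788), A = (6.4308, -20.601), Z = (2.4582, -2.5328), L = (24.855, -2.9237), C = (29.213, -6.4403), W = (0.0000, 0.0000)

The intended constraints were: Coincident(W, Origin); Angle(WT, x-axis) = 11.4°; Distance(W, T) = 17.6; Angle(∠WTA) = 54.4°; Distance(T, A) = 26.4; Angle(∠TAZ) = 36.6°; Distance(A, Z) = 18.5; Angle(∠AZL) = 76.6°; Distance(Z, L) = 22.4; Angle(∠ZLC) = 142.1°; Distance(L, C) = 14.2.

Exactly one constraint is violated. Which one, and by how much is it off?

Distance(L, C) = 14.2 — off by 8.60.

W = (0.00, 0.00) ✓; WT at 11.40° ✓; |WT| = 17.60 ✓; ∠WTA = 54.40° ✓; |TA| = 26.40 ✓; ∠TAZ = 36.60° ✓; |AZ| = 18.50 ✓; ∠AZL = 76.60° ✓; |ZL| = 22.40 ✓; ∠ZLC = 142.1° ✓; |LC| = 5.600 ✗.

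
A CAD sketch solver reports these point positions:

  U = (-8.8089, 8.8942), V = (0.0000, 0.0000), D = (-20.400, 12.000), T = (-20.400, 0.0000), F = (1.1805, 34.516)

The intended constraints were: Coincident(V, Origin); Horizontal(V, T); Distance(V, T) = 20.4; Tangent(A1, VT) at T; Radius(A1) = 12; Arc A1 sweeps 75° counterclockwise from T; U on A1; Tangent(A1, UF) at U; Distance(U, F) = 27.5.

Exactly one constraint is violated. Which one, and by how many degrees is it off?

Tangent(A1, UF) at U — off by 6.30°.

V = (0.00, 0.00) ✓; V.y = 0.00, T.y = 0.00 ✓; |VT| = 20.40 ✓; ∠(DT, TV) = 90.00° ✓; |DT| = 12.00 ✓; bearing(D→U) − bearing(D→T) = 75.00° ✓; |DU| = 12.00 ✓; ∠(DU, UF) = 96.30° ✗; |UF| = 27.50 ✓.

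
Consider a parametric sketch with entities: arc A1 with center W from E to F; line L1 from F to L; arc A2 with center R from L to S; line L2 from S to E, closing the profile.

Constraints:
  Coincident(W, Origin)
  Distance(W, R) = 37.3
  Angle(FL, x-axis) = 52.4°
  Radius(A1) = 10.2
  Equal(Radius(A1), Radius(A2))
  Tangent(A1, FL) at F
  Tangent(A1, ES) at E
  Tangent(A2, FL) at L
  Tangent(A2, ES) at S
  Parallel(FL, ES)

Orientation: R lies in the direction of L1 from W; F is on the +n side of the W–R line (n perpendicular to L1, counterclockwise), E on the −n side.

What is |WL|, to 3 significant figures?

38.7

The slot axis is L1's direction at 52.4°, so u = (cos 52.4°, sin 52.4°) = (0.610, 0.792) and n = (−sin 52.4°, cos 52.4°) = (-0.792, 0.610). W is at the origin and R lies 37.3 along u from W, so R = 37.3·u = (22.8, 29.6). Tangency of A1 to both parallel lines with radius 10.2 puts F and E at W ± 10.2·n: F = (-8.08, 6.22), E = (8.08, -6.22). Equal radii place L and S the same way about R: L = R + 10.2·n = (14.7, 35.8), S = R − 10.2·n = (30.8, 23.3). Then |WL| = |L − W| = 38.7.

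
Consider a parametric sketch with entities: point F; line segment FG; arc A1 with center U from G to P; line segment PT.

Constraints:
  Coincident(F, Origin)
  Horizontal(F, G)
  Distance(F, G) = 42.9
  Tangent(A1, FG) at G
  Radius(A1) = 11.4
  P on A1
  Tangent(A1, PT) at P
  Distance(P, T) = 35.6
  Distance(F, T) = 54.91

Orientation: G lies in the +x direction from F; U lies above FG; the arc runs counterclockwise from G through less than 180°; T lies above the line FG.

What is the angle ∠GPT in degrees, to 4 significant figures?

115.6°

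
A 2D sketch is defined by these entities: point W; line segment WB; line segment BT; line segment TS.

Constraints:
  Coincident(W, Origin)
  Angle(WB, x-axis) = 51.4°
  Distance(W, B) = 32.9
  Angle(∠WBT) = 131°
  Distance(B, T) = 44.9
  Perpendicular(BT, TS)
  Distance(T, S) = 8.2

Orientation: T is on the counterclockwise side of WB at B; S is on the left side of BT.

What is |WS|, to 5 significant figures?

68.533

W is at the origin; WB runs at 51.4° with length 32.9, so B = 32.9·(cos 51.4°, sin 51.4°) = (20.526, 25.712). ∠WBT = 131.0°, so BT runs at 51.4° + (180° − 131.0°) = 100.40° from the x-axis; with |BT| = 44.9, T = B + 44.9·(cos 100.40°, sin 100.40°) = (12.420, 69.874). The perpendicularity gives TS at right angles to BT; with |TS| = 8.2 on the left of BT, S = T + 8.2·(-0.98357, -0.18052) = (4.3550, 68.394). Then |WS| = |S − W| = 68.533.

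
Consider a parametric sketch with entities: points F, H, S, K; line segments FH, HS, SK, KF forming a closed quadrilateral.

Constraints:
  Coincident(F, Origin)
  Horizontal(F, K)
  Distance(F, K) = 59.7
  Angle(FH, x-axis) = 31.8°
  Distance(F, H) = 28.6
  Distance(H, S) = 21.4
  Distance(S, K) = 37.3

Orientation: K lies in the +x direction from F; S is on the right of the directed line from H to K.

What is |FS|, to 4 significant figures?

23.78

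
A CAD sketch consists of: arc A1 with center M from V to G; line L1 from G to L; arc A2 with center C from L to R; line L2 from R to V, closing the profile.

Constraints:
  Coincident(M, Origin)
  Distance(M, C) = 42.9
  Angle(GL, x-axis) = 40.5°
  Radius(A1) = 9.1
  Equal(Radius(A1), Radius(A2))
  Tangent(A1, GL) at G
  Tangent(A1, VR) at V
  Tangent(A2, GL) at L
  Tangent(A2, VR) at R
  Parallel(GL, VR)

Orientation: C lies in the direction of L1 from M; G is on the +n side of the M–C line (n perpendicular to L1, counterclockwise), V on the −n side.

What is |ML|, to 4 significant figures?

43.85

The slot axis is L1's direction at 40.5°, so u = (cos 40.5°, sin 40.5°) = (0.7604, 0.6494) and n = (−sin 40.5°, cos 40.5°) = (-0.6494, 0.7604). M is at the origin and C lies 42.9 along u from M, so C = 42.9·u = (32.62, 27.86). Tangency of A1 to both parallel lines with radius 9.1 puts G and V at M ± 9.1·n: G = (-5.910, 6.920), V = (5.910, -6.920). Equal radii place L and R the same way about C: L = C + 9.1·n = (26.71, 34.78), R = C − 9.1·n = (38.53, 20.94). Then |ML| = |L − M| = 43.85.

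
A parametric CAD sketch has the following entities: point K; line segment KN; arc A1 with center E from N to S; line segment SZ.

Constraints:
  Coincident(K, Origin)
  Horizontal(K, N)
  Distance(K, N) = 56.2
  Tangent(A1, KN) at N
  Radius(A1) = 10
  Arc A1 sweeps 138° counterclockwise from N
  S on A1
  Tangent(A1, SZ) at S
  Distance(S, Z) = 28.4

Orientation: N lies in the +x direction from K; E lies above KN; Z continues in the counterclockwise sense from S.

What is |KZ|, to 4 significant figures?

55.44

On A1, N sits at bearing -90° from E; a 138° counterclockwise sweep puts S at bearing 48°, so S = E + 10.0·(cos 48°, sin 48°) = (62.89, 17.43). Tangency of A1 to SZ means the radius ES is perpendicular to SZ, so SZ runs along (−sin 48°, cos 48°); with |SZ| = 28.4, Z = (41.79, 36.43). Then |KZ| = |Z − K| = 55.44.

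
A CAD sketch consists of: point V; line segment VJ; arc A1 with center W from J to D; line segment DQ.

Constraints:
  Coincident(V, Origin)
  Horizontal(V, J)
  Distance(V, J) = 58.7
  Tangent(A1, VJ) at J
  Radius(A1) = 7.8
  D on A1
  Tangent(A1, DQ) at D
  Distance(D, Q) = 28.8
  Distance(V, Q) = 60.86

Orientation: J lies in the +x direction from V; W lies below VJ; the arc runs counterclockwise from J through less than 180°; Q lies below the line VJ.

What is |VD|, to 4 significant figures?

51.44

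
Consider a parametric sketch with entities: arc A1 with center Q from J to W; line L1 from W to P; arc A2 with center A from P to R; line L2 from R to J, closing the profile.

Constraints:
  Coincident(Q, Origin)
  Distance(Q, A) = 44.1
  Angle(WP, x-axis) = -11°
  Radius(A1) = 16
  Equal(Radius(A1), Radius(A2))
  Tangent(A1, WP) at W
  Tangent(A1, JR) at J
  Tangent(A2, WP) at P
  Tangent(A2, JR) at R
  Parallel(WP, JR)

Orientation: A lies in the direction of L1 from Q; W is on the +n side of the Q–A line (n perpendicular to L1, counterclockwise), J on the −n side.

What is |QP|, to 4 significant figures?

46.91

Tangency of A1 to both parallel lines with radius 16.0 puts W and J at Q ± 16.0·n: W = (3.053, 15.71), J = (-3.053, -15.71). Equal radii place P and R the same way about A: P = A + 16.0·n = (46.34, 7.291), R = A − 16.0·n = (40.24, -24.12). Then |QP| = |P − Q| = 46.91.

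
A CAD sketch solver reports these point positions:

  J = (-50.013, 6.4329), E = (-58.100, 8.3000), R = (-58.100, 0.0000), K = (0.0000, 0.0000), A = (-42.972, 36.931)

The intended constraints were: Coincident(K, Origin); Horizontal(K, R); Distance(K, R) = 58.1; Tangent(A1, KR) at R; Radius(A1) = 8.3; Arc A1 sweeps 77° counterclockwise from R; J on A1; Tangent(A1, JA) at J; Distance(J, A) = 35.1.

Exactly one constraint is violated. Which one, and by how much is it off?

Distance(J, A) = 35.1 — off by 3.80.

K = (0.00, 0.00) ✓; K.y = 0.00, R.y = 0.00 ✓; |KR| = 58.10 ✓; ∠(ER, RK) = 90.00° ✓; |ER| = 8.300 ✓; bearing(E→J) − bearing(E→R) = 77.00° ✓; |EJ| = 8.300 ✓; ∠(EJ, JA) = 90.00° ✓; |JA| = 31.30 ✗.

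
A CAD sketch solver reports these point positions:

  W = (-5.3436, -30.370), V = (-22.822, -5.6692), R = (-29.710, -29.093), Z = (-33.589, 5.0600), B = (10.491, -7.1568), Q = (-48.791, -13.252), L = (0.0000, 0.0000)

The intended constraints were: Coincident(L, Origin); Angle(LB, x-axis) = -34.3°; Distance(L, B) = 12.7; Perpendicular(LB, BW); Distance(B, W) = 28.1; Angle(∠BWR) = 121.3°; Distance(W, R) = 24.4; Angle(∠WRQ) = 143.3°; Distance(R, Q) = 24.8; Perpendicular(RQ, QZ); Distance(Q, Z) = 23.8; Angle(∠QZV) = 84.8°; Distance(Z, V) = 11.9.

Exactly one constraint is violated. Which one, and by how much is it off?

Distance(Z, V) = 11.9 — off by 3.30.

L = (0.00, 0.00) ✓; LB at -34.30° ✓; |LB| = 12.70 ✓; ∠(LB, BW) = 90.00° ✓; |BW| = 28.10 ✓; ∠BWR = 121.3° ✓; |WR| = 24.40 ✓; ∠WRQ = 143.3° ✓; |RQ| = 24.80 ✓; ∠(RQ, QZ) = 90.00° ✓; |QZ| = 23.80 ✓; ∠QZV = 84.80° ✓; |ZV| = 15.20 ✗.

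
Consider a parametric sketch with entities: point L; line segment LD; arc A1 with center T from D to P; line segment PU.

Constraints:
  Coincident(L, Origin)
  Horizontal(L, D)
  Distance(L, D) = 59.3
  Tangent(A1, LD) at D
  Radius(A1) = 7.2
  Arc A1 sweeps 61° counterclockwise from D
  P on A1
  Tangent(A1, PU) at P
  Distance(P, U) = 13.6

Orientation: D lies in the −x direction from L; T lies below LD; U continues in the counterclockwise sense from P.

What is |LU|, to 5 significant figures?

73.858

L is at the origin; L and D share the same y with |LD| = 59.3 and D on the −x side, so D = (-59.300, 0.0000). Tangency of A1 to LD means the radius TD is perpendicular to LD, so T = D + (0, -7.2) = (-59.300, -7.2000). On A1, D sits at bearing 90° from T; a 61° counterclockwise sweep puts P at bearing 151°, so P = T + 7.2·(cos 151°, sin 151°) = (-65.597, -3.7094). The tangent condition forces TP to be normal to PU, so PU runs along (−sin 151°, cos 151°); with |PU| = 13.6, U = (-72.191, -15.604). Then |LU| = |U − L| = 73.858.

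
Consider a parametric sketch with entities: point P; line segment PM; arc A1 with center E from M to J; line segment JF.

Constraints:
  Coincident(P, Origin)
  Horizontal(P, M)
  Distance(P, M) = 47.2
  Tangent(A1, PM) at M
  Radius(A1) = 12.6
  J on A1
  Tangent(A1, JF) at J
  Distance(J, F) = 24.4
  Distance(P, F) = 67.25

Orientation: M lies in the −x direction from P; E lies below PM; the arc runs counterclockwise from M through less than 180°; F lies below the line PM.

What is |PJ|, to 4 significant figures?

61.43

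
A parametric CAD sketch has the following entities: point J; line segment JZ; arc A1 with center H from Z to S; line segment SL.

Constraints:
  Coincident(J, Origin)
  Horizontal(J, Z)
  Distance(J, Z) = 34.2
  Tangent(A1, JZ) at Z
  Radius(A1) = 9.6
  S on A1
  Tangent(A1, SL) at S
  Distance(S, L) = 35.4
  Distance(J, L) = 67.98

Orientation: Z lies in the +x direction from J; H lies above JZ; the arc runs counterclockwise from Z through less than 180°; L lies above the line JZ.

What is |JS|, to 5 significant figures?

43.699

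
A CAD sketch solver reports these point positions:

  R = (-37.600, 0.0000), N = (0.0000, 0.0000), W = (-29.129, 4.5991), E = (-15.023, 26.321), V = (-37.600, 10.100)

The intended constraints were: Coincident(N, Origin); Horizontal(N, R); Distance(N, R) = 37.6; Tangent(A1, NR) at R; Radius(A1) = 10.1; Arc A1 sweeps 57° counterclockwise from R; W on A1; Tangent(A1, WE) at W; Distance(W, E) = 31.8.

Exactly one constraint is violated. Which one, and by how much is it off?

Distance(W, E) = 31.8 — off by 5.90.

N = (0.00, 0.00) ✓; N.y = 0.00, R.y = 0.00 ✓; |NR| = 37.60 ✓; ∠(VR, RN) = 90.00° ✓; |VR| = 10.10 ✓; bearing(V→W) − bearing(V→R) = 57.00° ✓; |VW| = 10.10 ✓; ∠(VW, WE) = 90.00° ✓; |WE| = 25.90 ✗.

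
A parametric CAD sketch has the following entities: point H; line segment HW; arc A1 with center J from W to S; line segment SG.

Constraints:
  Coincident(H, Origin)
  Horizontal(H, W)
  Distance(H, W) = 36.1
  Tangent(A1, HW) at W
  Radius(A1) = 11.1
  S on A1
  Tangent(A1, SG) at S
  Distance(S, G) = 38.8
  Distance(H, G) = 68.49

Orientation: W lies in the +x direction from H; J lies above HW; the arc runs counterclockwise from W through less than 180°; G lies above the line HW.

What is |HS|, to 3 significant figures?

48.5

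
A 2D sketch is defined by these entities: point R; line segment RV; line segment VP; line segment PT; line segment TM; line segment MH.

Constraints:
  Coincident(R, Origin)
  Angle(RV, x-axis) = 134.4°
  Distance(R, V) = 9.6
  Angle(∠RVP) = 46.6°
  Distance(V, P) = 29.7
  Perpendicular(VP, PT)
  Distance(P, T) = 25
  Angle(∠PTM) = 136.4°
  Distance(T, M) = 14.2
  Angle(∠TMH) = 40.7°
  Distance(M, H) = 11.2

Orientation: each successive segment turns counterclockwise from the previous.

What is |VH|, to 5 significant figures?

31.621

R is at the origin; RV runs at 134.4° with length 9.6, so V = (-6.7168, 6.8589). ∠RVP = 46.6° gives VP at -92.200° from the x-axis; with |VP| = 29.7, P = (-7.8569, -22.819). VP ⟂ PT, so PT runs at -2.2000°; with |PT| = 25.0, T = (17.125, -23.779). ∠PTM = 136.4° gives TM at 41.400° from the x-axis; with |TM| = 14.2, M = (27.776, -14.388). ∠TMH = 40.7° gives MH at -179.30° from the x-axis; with |MH| = 11.2, H = (16.577, -14.525). Then |VH| = |H − V| = 31.621.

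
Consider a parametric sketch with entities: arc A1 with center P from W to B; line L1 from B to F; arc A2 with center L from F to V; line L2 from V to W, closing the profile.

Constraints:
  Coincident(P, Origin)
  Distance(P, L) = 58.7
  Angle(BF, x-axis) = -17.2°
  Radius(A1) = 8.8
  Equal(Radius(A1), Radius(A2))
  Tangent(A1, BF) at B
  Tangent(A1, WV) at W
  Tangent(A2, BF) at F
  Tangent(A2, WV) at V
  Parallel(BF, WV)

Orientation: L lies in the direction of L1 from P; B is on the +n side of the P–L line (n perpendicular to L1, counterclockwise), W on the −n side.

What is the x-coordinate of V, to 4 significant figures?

53.47

Tangency of A1 to both parallel lines with radius 8.8 puts B and W at P ± 8.8·n: B = (2.602, 8.406), W = (-2.602, -8.406). Equal radii place F and V the same way about L: F = L + 8.8·n = (58.68, -8.952), V = L − 8.8·n = (53.47, -25.76). So V.x = 53.47.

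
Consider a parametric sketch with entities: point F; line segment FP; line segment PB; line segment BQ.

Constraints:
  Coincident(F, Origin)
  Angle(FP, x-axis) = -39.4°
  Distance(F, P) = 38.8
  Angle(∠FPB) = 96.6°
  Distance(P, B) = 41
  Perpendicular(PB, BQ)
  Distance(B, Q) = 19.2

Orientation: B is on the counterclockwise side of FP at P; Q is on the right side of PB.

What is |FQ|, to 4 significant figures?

73.49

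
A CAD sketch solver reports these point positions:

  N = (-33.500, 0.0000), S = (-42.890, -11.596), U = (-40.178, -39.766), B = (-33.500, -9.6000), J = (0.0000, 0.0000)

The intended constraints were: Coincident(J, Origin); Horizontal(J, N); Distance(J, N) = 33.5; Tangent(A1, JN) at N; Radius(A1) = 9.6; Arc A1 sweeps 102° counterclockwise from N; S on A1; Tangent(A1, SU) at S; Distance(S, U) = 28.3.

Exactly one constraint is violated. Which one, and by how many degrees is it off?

Tangent(A1, SU) at S — off by 6.50°.

J = (0.00, 0.00) ✓; J.y = 0.00, N.y = 0.00 ✓; |JN| = 33.50 ✓; ∠(BN, NJ) = 90.00° ✓; |BN| = 9.600 ✓; bearing(B→S) − bearing(B→N) = 102.0° ✓; |BS| = 9.600 ✓; ∠(BS, SU) = 96.50° ✗; |SU| = 28.30 ✓.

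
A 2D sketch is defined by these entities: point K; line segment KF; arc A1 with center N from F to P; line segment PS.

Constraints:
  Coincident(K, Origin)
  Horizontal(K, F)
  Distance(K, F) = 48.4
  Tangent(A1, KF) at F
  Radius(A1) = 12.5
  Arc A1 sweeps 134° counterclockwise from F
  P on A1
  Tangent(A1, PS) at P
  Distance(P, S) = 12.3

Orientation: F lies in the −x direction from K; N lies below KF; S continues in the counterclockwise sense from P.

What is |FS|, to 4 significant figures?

30.03

On A1, F sits at bearing 90° from N; a 134° counterclockwise sweep puts P at bearing 224°, so P = N + 12.5·(cos 224°, sin 224°) = (-57.39, -21.18). A1 meets PS tangentially, so NP is at right angles to PS, so PS runs along (−sin 224°, cos 224°); with |PS| = 12.3, S = (-48.85, -30.03). Then |FS| = |S − F| = 30.03.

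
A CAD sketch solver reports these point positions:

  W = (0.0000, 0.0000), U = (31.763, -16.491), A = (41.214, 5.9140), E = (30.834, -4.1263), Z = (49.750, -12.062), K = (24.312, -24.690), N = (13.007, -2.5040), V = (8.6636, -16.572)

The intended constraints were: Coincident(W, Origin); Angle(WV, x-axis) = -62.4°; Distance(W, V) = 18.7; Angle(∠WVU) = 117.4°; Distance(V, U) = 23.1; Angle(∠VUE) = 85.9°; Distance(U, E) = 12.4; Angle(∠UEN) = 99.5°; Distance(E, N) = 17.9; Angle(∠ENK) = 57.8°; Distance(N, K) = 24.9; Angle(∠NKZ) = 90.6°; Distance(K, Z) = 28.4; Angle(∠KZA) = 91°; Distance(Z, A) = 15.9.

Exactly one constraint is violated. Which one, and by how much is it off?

Distance(Z, A) = 15.9 — off by 4.00.

W = (0.00, 0.00) ✓; WV at -62.40° ✓; |WV| = 18.70 ✓; ∠WVU = 117.4° ✓; |VU| = 23.10 ✓; ∠VUE = 85.90° ✓; |UE| = 12.40 ✓; ∠UEN = 99.50° ✓; |EN| = 17.90 ✓; ∠ENK = 57.80° ✓; |NK| = 24.90 ✓; ∠NKZ = 90.60° ✓; |KZ| = 28.40 ✓; ∠KZA = 91.00° ✓; |ZA| = 19.90 ✗.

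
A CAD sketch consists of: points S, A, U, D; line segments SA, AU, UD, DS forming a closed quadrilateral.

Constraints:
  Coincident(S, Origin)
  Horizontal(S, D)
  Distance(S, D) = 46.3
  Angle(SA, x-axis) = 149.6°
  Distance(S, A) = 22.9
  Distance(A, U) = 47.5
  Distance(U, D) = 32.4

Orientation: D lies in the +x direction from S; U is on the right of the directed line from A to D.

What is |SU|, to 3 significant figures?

24.8

Checks: |AU| = 47.50 ✓; |UD| = 32.40 ✓.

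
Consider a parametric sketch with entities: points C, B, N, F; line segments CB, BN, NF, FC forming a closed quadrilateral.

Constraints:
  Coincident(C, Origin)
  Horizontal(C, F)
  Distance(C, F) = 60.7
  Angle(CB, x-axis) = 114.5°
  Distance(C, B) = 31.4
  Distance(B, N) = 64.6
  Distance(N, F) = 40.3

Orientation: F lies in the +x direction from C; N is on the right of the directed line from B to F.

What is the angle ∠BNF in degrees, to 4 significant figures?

95.00°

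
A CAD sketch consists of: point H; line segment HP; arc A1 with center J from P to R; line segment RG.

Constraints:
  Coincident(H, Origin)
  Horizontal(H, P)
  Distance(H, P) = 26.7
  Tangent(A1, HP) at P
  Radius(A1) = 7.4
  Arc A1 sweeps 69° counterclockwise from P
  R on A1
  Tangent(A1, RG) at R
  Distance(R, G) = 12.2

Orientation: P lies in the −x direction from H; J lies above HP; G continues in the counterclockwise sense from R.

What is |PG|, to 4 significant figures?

19.69

H is at the origin; HP is horizontal with |HP| = 26.7 and P on the −x side, so P = (-26.70, 0.000). Since A1 is tangent to HP there, JP ⟂ HP, so J = P + (0, 7.4) = (-26.70, 7.400). On A1, P sits at bearing -90° from J; a 69° counterclockwise sweep puts R at bearing -21°, so R = J + 7.4·(cos -21°, sin -21°) = (-19.79, 4.748). A1 meets RG tangentially, so JR is at right angles to RG, so RG runs along (−sin -21°, cos -21°); with |RG| = 12.2, G = (-15.42, 16.14). Then |PG| = |G − P| = 19.69.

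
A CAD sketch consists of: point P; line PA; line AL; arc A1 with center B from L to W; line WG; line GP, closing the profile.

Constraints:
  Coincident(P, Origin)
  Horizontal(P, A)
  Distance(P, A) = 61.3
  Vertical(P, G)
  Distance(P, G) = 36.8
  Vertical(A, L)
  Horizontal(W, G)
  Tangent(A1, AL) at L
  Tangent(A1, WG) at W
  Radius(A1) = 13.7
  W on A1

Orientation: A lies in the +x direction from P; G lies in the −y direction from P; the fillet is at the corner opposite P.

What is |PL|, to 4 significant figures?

65.51

The virtual corner opposite P is at (61.30, -36.80). The tangent condition forces BL to be normal to AL and the tangent condition forces BW to be normal to WG, with radius 13.7, so the center B sits 13.7 in from both sides at B = (47.60, -23.10). That places the tangent points at L = (61.30, -23.10) on AL and W = (47.60, -36.80) on WG. Then |PL| = |L − P| = 65.51.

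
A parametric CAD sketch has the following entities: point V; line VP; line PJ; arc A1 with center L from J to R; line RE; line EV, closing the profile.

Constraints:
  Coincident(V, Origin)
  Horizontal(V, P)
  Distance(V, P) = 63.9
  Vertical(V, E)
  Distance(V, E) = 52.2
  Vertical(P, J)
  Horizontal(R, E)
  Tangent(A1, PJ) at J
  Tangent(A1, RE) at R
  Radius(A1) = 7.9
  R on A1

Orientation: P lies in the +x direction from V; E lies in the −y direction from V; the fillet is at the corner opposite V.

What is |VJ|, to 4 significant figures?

77.75

V is at the origin; V and P share the same y with |VP| = 63.9 and P on the +x side, so P = (63.90, 0.000). VE is vertical with |VE| = 52.2 and E on the −y side, so E = (0.000, -52.20). The virtual corner opposite V is at (63.90, -52.20). Tangency of A1 to PJ means the radius LJ is perpendicular to PJ and the tangent condition forces LR to be normal to RE, with radius 7.9, so the center L sits 7.9 in from both sides at L = (56.00, -44.30). That places the tangent points at J = (63.90, -44.30) on PJ and R = (56.00, -52.20) on RE. Then |VJ| = |J − V| = 77.75.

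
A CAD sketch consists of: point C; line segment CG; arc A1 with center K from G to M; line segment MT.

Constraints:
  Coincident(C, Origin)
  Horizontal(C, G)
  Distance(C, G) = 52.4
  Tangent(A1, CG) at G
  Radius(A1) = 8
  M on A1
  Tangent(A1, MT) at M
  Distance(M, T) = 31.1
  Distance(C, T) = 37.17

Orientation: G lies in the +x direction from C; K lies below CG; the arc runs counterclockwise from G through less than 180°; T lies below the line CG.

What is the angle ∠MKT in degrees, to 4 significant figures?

75.57°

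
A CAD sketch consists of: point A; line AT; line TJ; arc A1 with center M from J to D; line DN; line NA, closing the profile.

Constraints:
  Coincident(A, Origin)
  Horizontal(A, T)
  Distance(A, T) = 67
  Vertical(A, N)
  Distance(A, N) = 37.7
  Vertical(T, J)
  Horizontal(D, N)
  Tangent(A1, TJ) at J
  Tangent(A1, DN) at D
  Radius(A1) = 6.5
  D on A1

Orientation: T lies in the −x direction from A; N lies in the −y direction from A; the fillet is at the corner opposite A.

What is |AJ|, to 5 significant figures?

73.908

A is at the origin; A and T share the same y with |AT| = 67.0 and T on the −x side, so T = (-67.000, 0.0000). A and N share the same x with |AN| = 37.7 and N on the −y side, so N = (0.0000, -37.700). The virtual corner opposite A is at (-67.000, -37.700). A1 meets TJ tangentially, so MJ is at right angles to TJ and tangency of A1 to DN means the radius MD is perpendicular to DN, with radius 6.5, so the center M sits 6.5 in from both sides at M = (-60.500, -31.200). That places the tangent points at J = (-67.000, -31.200) on TJ and D = (-60.500, -37.700) on DN. Then |AJ| = |J − A| = 73.908.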